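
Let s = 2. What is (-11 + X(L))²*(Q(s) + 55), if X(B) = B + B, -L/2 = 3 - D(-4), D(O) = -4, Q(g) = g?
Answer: 86697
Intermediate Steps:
L = -14 (L = -2*(3 - 1*(-4)) = -2*(3 + 4) = -2*7 = -14)
X(B) = 2*B
(-11 + X(L))²*(Q(s) + 55) = (-11 + 2*(-14))²*(2 + 55) = (-11 - 28)²*57 = (-39)²*57 = 1521*57 = 86697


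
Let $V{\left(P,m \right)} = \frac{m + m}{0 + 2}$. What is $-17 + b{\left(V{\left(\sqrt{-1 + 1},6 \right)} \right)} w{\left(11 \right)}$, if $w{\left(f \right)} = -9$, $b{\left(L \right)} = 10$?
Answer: $-107$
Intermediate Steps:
$V{\left(P,m \right)} = m$ ($V{\left(P,m \right)} = \frac{2 m}{2} = 2 m \frac{1}{2} = m$)
$-17 + b{\left(V{\left(\sqrt{-1 + 1},6 \right)} \right)} w{\left(11 \right)} = -17 + 10 \left(-9\right) = -17 - 90 = -107$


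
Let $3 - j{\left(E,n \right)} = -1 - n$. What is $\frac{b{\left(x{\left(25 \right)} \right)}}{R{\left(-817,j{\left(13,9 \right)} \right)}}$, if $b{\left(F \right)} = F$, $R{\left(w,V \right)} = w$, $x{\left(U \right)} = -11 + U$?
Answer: $- \frac{14}{817} \approx -0.017136$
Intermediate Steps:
$j{\left(E,n \right)} = 4 + n$ ($j{\left(E,n \right)} = 3 - \left(-1 - n\right) = 3 + \left(1 + n\right) = 4 + n$)
$\frac{b{\left(x{\left(25 \right)} \right)}}{R{\left(-817,j{\left(13,9 \right)} \right)}} = \frac{-11 + 25}{-817} = 14 \left(- \frac{1}{817}\right) = - \frac{14}{817}$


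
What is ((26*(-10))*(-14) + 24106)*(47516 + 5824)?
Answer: 1479971640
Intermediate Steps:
((26*(-10))*(-14) + 24106)*(47516 + 5824) = (-260*(-14) + 24106)*53340 = (3640 + 24106)*53340 = 27746*53340 = 1479971640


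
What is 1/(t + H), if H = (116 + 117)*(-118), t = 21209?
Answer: -1/6285 ≈ -0.00015911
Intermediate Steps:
H = -27494 (H = 233*(-118) = -27494)
1/(t + H) = 1/(21209 - 27494) = 1/(-6285) = -1/6285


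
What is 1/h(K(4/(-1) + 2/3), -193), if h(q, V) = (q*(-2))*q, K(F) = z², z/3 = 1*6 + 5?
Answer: -1/2371842 ≈ -4.2161e-7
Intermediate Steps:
z = 33 (z = 3*(1*6 + 5) = 3*(6 + 5) = 3*11 = 33)
K(F) = 1089 (K(F) = 33² = 1089)
h(q, V) = -2*q² (h(q, V) = (-2*q)*q = -2*q²)
1/h(K(4/(-1) + 2/3), -193) = 1/(-2*1089²) = 1/(-2*1185921) = 1/(-2371842) = -1/2371842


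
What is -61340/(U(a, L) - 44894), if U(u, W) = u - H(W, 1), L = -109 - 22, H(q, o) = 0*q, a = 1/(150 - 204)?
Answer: 3312360/2424277 ≈ 1.3663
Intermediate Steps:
a = -1/54 (a = 1/(-54) = -1/54 ≈ -0.018519)
H(q, o) = 0
L = -131
U(u, W) = u (U(u, W) = u - 1*0 = u + 0 = u)
-61340/(U(a, L) - 44894) = -61340/(-1/54 - 44894) = -61340/(-2424277/54) = -61340*(-54/2424277) = 3312360/2424277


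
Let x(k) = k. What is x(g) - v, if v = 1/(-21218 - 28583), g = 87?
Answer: 4332688/49801 ≈ 87.000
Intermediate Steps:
v = -1/49801 (v = 1/(-49801) = -1/49801 ≈ -2.0080e-5)
x(g) - v = 87 - 1*(-1/49801) = 87 + 1/49801 = 4332688/49801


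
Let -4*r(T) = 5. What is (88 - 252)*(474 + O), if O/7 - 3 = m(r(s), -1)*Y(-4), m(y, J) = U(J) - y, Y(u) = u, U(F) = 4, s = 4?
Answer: -57072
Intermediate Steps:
r(T) = -5/4 (r(T) = -1/4*5 = -5/4)
m(y, J) = 4 - y
O = -126 (O = 21 + 7*((4 - 1*(-5/4))*(-4)) = 21 + 7*((4 + 5/4)*(-4)) = 21 + 7*((21/4)*(-4)) = 21 + 7*(-21) = 21 - 147 = -126)
(88 - 252)*(474 + O) = (88 - 252)*(474 - 126) = -164*348 = -57072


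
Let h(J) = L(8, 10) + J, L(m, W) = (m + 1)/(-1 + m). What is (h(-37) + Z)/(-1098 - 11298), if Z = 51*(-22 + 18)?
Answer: 839/43386 ≈ 0.019338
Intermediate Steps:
L(m, W) = (1 + m)/(-1 + m)
Z = -204 (Z = 51*(-4) = -204)
h(J) = 9/7 + J (h(J) = (1 + 8)/(-1 + 8) + J = 9/7 + J)
(h(-37) + Z)/(-1098 - 11298) = ((9/7 - 37) - 204)/(-1098 - 11298) = (-250/7 - 204)/(-12396) = -1678/7*(-1/12396) = 839/43386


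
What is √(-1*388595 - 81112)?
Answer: I*√469707 ≈ 685.35*I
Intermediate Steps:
√(-1*388595 - 81112) = √(-388595 - 81112) = √(-469707) = I*√469707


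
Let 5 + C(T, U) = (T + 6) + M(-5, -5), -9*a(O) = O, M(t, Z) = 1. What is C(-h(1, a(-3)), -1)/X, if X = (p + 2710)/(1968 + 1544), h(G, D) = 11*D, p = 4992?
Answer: -8780/11553 ≈ -0.75998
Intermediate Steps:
a(O) = -O/9
C(T, U) = 2 + T (C(T, U) = -5 + ((T + 6) + 1) = -5 + ((6 + T) + 1) = -5 + (7 + T) = 2 + T)
X = 3851/1756 (X = (4992 + 2710)/(1968 + 1544) = 7702/3512 = 7702*(1/3512) = 3851/1756 ≈ 2.1931)
C(-h(1, a(-3)), -1)/X = (2 - 11*(-1/9*(-3)))/(3851/1756) = (2 - 11/3)*(1756/3851) = -5/3*1756/3851 = -8780/11553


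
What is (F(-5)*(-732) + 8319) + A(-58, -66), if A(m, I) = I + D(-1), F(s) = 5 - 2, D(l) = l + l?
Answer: 6055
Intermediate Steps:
D(l) = 2*l
F(s) = 3
A(m, I) = -2 + I (A(m, I) = I + 2*(-1) = I - 2 = -2 + I)
(F(-5)*(-732) + 8319) + A(-58, -66) = (3*(-732) + 8319) + (-2 - 66) = (-2196 + 8319) - 68 = 6123 - 68 = 6055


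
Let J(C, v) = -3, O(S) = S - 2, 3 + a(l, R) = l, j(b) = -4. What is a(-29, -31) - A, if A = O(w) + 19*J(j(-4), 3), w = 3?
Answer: 24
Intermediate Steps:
a(l, R) = -3 + l
O(S) = -2 + S
A = -56 (A = (-2 + 3) + 19*(-3) = 1 - 57 = -56)
a(-29, -31) - A = (-3 - 29) - 1*(-56) = -32 + 56 = 24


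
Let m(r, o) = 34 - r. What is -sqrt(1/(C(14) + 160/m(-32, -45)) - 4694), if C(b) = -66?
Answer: -I*sqrt(20661198410)/2098 ≈ -68.513*I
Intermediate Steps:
-sqrt(1/(C(14) + 160/m(-32, -45)) - 4694) = -sqrt(1/(-66 + 160/(34 - 1*(-32))) - 4694) = -sqrt(1/(-66 + 160/(34 + 32)) - 4694) = -sqrt(1/(-66 + 160/66) - 4694) = -sqrt(1/(-66 + 160*(1/66)) - 4694) = -sqrt(1/(-66 + 80/33) - 4694) = -sqrt(1/(-2098/33) - 4694) = -sqrt(-33/2098 - 4694) = -sqrt(-9848045/2098) = -I*sqrt(20661198410)/2098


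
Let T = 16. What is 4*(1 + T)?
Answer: 68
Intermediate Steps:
4*(1 + T) = 4*(1 + 16) = 4*17 = 68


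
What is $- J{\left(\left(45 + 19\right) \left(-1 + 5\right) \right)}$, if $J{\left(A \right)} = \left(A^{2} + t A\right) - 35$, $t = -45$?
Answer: $-53981$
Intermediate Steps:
$J{\left(A \right)} = -35 + A^{2} - 45 A$ ($J{\left(A \right)} = \left(A^{2} - 45 A\right) - 35 = -35 + A^{2} - 45 A$)
$- J{\left(\left(45 + 19\right) \left(-1 + 5\right) \right)} = - (-35 + \left(\left(45 + 19\right) \left(-1 + 5\right)\right)^{2} - 45 \left(45 + 19\right) \left(-1 + 5\right)) = - (-35 + \left(64 \cdot 4\right)^{2} - 45 \cdot 64 \cdot 4) = - (-35 + 256^{2} - 11520) = - (-35 + 65536 - 11520) = \left(-1\right) 53981 = -53981$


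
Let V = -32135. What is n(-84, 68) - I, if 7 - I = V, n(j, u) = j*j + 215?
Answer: -24871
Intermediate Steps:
n(j, u) = 215 + j² (n(j, u) = j² + 215 = 215 + j²)
I = 32142 (I = 7 - 1*(-32135) = 7 + 32135 = 32142)
n(-84, 68) - I = (215 + (-84)²) - 1*32142 = (215 + 7056) - 32142 = 7271 - 32142 = -24871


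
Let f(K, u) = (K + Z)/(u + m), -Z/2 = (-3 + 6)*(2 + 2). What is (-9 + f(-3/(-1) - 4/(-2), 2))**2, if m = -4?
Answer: 1/4 ≈ 0.25000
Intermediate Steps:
Z = -24 (Z = -2*(-3 + 6)*(2 + 2) = -6*4 = -2*12 = -24)
f(K, u) = (-24 + K)/(-4 + u) (f(K, u) = (K - 24)/(u - 4) = (-24 + K)/(-4 + u))
(-9 + f(-3/(-1) - 4/(-2), 2))**2 = (-9 + (-24 + (-3/(-1) - 4/(-2)))/(-4 + 2))**2 = (-9 + (-24 + (-3*(-1) - 4*(-1/2)))/(-2))**2 = (-9 - (-24 + (3 + 2))/2)**2 = (-9 - (-24 + 5)/2)**2 = (-9 - 1/2*(-19))**2 = (-9 + 19/2)**2 = (1/2)**2 = 1/4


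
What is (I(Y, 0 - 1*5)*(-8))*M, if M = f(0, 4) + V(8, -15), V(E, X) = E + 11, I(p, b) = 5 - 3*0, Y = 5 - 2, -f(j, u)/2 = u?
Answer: -440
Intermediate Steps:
f(j, u) = -2*u
Y = 3
I(p, b) = 5 (I(p, b) = 5 + 0 = 5)
V(E, X) = 11 + E
M = 11 (M = -2*4 + (11 + 8) = -8 + 19 = 11)
(I(Y, 0 - 1*5)*(-8))*M = (5*(-8))*11 = -40*11 = -440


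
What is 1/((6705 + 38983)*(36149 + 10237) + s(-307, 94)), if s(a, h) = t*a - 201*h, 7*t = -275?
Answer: 7/14834937143 ≈ 4.7186e-10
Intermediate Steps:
t = -275/7 (t = (1/7)*(-275) = -275/7 ≈ -39.286)
s(a, h) = -201*h - 275*a/7 (s(a, h) = -275*a/7 - 201*h = -201*h - 275*a/7)
1/((6705 + 38983)*(36149 + 10237) + s(-307, 94)) = 1/((6705 + 38983)*(36149 + 10237) + (-201*94 - 275/7*(-307))) = 1/(45688*46386 + (-18894 + 84425/7)) = 1/(2119283568 - 47833/7) = 1/(14834937143/7) = 7/14834937143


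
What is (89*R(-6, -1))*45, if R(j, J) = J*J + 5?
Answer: 24030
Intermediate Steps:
R(j, J) = 5 + J² (R(j, J) = J² + 5 = 5 + J²)
(89*R(-6, -1))*45 = (89*(5 + (-1)²))*45 = (89*(5 + 1))*45 = (89*6)*45 = 534*45 = 24030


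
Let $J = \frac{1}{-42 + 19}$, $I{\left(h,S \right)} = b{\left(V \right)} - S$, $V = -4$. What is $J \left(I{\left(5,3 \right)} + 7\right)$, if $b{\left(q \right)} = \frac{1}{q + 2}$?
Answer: $- \frac{7}{46} \approx -0.15217$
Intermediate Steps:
$b{\left(q \right)} = \frac{1}{2 + q}$
$I{\left(h,S \right)} = - \frac{1}{2} - S$ ($I{\left(h,S \right)} = \frac{1}{2 - 4} - S = \frac{1}{-2} - S = - \frac{1}{2} - S$)
$J = - \frac{1}{23}$ ($J = \frac{1}{-23} = - \frac{1}{23} \approx -0.043478$)
$J \left(I{\left(5,3 \right)} + 7\right) = - \frac{\left(- \frac{1}{2} - 3\right) + 7}{23} = - \frac{- \frac{7}{2} + 7}{23} = \left(- \frac{1}{23}\right) \frac{7}{2} = - \frac{7}{46}$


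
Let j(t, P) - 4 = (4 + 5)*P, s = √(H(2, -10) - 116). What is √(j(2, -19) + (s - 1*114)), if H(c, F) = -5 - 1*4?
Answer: √(-281 + 5*I*√5) ≈ 0.3334 + 16.766*I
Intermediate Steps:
H(c, F) = -9 (H(c, F) = -5 - 4 = -9)
s = 5*I*√5 (s = √(-9 - 116) = √(-125) = 5*I*√5 ≈ 11.18*I)
j(t, P) = 4 + 9*P (j(t, P) = 4 + (4 + 5)*P = 4 + 9*P)
√(j(2, -19) + (s - 1*114)) = √((4 + 9*(-19)) + (5*I*√5 - 1*114)) = √((4 - 171) + (5*I*√5 - 114)) = √(-167 + (-114 + 5*I*√5)) = √(-281 + 5*I*√5)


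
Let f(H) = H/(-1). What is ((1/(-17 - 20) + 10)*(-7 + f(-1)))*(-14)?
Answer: 30996/37 ≈ 837.73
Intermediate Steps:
f(H) = -H (f(H) = H*(-1) = -H)
((1/(-17 - 20) + 10)*(-7 + f(-1)))*(-14) = ((1/(-17 - 20) + 10)*(-7 - 1*(-1)))*(-14) = ((1/(-37) + 10)*(-7 + 1))*(-14) = ((-1/37 + 10)*(-6))*(-14) = ((369/37)*(-6))*(-14) = -2214/37*(-14) = 30996/37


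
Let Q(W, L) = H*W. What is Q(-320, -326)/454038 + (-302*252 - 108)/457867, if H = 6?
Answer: -5913708116/34648169491 ≈ -0.17068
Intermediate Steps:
Q(W, L) = 6*W
Q(-320, -326)/454038 + (-302*252 - 108)/457867 = (6*(-320))/454038 + (-302*252 - 108)/457867 = -1920*1/454038 + (-76104 - 108)*(1/457867) = -320/75673 - 76212*1/457867 = -320/75673 - 76212/457867 = -5913708116/34648169491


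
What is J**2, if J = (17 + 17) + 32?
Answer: 4356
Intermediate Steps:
J = 66 (J = 34 + 32 = 66)
J**2 = 66**2 = 4356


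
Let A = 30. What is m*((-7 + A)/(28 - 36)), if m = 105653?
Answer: -2430019/8 ≈ -3.0375e+5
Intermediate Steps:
m*((-7 + A)/(28 - 36)) = 105653*((-7 + 30)/(28 - 36)) = 105653*(23/(-8)) = 105653*(23*(-⅛)) = 105653*(-23/8) = -2430019/8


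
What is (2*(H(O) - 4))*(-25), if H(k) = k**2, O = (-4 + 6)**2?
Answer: -600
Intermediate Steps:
O = 4 (O = 2**2 = 4)
(2*(H(O) - 4))*(-25) = (2*(4**2 - 4))*(-25) = (2*(16 - 4))*(-25) = (2*12)*(-25) = 24*(-25) = -600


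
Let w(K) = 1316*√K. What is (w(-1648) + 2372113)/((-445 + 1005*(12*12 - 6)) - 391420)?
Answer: -2372113/253175 - 5264*I*√103/253175 ≈ -9.3695 - 0.21102*I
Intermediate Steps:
(w(-1648) + 2372113)/((-445 + 1005*(12*12 - 6)) - 391420) = (1316*√(-1648) + 2372113)/((-445 + 1005*(12*12 - 6)) - 391420) = (1316*(4*I*√103) + 2372113)/((-445 + 1005*(144 - 6)) - 391420) = (5264*I*√103 + 2372113)/((-445 + 1005*138) - 391420) = (2372113 + 5264*I*√103)/((-445 + 138690) - 391420) = (2372113 + 5264*I*√103)/(138245 - 391420) = (2372113 + 5264*I*√103)/(-253175) = (2372113 + 5264*I*√103)*(-1/253175) = -2372113/253175 - 5264*I*√103/253175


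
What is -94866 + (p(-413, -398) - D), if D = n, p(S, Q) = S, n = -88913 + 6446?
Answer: -12812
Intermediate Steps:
n = -82467
D = -82467
-94866 + (p(-413, -398) - D) = -94866 + (-413 - 1*(-82467)) = -94866 + (-413 + 82467) = -94866 + 82054 = -12812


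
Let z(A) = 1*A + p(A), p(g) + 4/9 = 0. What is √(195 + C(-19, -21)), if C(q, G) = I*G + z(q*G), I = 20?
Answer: √1562/3 ≈ 13.174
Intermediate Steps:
p(g) = -4/9 (p(g) = -4/9 + 0 = -4/9)
z(A) = -4/9 + A (z(A) = 1*A - 4/9 = A - 4/9 = -4/9 + A)
C(q, G) = -4/9 + 20*G + G*q (C(q, G) = 20*G + (-4/9 + q*G) = 20*G + (-4/9 + G*q) = -4/9 + 20*G + G*q)
√(195 + C(-19, -21)) = √(195 + (-4/9 + 20*(-21) - 21*(-19))) = √(195 + (-4/9 - 420 + 399)) = √(195 - 193/9) = √(1562/9) = √1562/3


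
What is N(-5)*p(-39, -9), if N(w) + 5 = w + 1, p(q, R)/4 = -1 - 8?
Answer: 324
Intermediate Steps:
p(q, R) = -36 (p(q, R) = 4*(-1 - 8) = 4*(-9) = -36)
N(w) = -4 + w (N(w) = -5 + (w + 1) = -5 + (1 + w) = -4 + w)
N(-5)*p(-39, -9) = (-4 - 5)*(-36) = -9*(-36) = 324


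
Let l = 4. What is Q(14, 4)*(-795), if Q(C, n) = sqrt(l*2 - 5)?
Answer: -795*sqrt(3) ≈ -1377.0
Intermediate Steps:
Q(C, n) = sqrt(3) (Q(C, n) = sqrt(4*2 - 5) = sqrt(8 - 5) = sqrt(3))
Q(14, 4)*(-795) = sqrt(3)*(-795) = -795*sqrt(3)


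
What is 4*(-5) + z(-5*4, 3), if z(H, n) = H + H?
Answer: -60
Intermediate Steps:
z(H, n) = 2*H
4*(-5) + z(-5*4, 3) = 4*(-5) + 2*(-5*4) = -20 + 2*(-20) = -20 - 40 = -60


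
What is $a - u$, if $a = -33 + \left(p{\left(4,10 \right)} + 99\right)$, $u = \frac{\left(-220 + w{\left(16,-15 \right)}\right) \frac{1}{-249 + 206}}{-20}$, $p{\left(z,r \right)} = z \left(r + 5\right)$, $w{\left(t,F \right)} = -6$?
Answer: $\frac{54293}{430} \approx 126.26$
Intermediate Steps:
$p{\left(z,r \right)} = z \left(5 + r\right)$
$u = - \frac{113}{430}$ ($u = \frac{\left(-220 - 6\right) \frac{1}{-249 + 206}}{-20} = - \frac{226}{-43} \left(- \frac{1}{20}\right) = \left(-226\right) \left(- \frac{1}{43}\right) \left(- \frac{1}{20}\right) = \frac{226}{43} \left(- \frac{1}{20}\right) = - \frac{113}{430} \approx -0.26279$)
$a = 126$ ($a = -33 + \left(4 \left(5 + 10\right) + 99\right) = -33 + \left(4 \cdot 15 + 99\right) = -33 + \left(60 + 99\right) = -33 + 159 = 126$)
$a - u = 126 - - \frac{113}{430} = 126 + \frac{113}{430} = \frac{54293}{430}$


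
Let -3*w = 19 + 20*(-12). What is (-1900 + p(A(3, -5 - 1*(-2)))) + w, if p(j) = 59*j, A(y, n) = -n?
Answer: -4948/3 ≈ -1649.3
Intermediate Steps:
w = 221/3 (w = -(19 + 20*(-12))/3 = -(19 - 240)/3 = -⅓*(-221) = 221/3 ≈ 73.667)
(-1900 + p(A(3, -5 - 1*(-2)))) + w = (-1900 + 59*(-(-5 - 1*(-2)))) + 221/3 = (-1900 + 59*(-(-5 + 2))) + 221/3 = (-1900 + 59*(-1*(-3))) + 221/3 = (-1900 + 59*3) + 221/3 = (-1900 + 177) + 221/3 = -1723 + 221/3 = -4948/3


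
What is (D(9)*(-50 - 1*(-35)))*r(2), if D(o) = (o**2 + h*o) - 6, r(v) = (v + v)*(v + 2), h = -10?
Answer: 3600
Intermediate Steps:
r(v) = 2*v*(2 + v) (r(v) = (2*v)*(2 + v) = 2*v*(2 + v))
D(o) = -6 + o**2 - 10*o (D(o) = (o**2 - 10*o) - 6 = -6 + o**2 - 10*o)
(D(9)*(-50 - 1*(-35)))*r(2) = ((-6 + 9**2 - 10*9)*(-50 - 1*(-35)))*(2*2*(2 + 2)) = ((-6 + 81 - 90)*(-50 + 35))*(2*2*4) = -15*(-15)*16 = 225*16 = 3600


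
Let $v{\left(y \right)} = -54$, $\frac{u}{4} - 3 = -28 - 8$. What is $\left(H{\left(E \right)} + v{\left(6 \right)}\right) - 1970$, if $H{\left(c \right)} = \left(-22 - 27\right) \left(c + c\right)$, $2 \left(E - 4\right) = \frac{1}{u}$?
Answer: $- \frac{318863}{132} \approx -2415.6$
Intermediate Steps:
$u = -132$ ($u = 12 + 4 \left(-28 - 8\right) = 12 + 4 \left(-36\right) = 12 - 144 = -132$)
$E = \frac{1055}{264}$ ($E = 4 + \frac{1}{2 \left(-132\right)} = 4 + \frac{1}{2} \left(- \frac{1}{132}\right) = 4 - \frac{1}{264} = \frac{1055}{264} \approx 3.9962$)
$H{\left(c \right)} = - 98 c$ ($H{\left(c \right)} = - 49 \cdot 2 c = - 98 c$)
$\left(H{\left(E \right)} + v{\left(6 \right)}\right) - 1970 = \left(\left(-98\right) \frac{1055}{264} - 54\right) - 1970 = \left(- \frac{51695}{132} - 54\right) - 1970 = - \frac{58823}{132} - 1970 = - \frac{318863}{132}$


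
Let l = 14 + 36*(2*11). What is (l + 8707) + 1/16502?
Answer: 156983527/16502 ≈ 9513.0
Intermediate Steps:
l = 806 (l = 14 + 36*22 = 14 + 792 = 806)
(l + 8707) + 1/16502 = (806 + 8707) + 1/16502 = 9513 + 1/16502 = 156983527/16502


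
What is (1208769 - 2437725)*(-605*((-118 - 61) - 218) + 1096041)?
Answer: -1642162960056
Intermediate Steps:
(1208769 - 2437725)*(-605*((-118 - 61) - 218) + 1096041) = -1228956*(-605*(-179 - 218) + 1096041) = -1228956*(-605*(-397) + 1096041) = -1228956*(240185 + 1096041) = -1228956*1336226 = -1642162960056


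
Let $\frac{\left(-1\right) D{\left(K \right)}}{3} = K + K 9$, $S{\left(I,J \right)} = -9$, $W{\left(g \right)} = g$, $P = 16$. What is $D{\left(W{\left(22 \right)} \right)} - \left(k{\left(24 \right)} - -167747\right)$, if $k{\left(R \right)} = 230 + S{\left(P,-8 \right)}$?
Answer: $-168628$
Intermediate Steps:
$k{\left(R \right)} = 221$ ($k{\left(R \right)} = 230 - 9 = 221$)
$D{\left(K \right)} = - 30 K$ ($D{\left(K \right)} = - 3 \left(K + K 9\right) = - 3 \left(K + 9 K\right) = - 3 \cdot 10 K = - 30 K$)
$D{\left(W{\left(22 \right)} \right)} - \left(k{\left(24 \right)} - -167747\right) = \left(-30\right) 22 - \left(221 - -167747\right) = -660 - \left(221 + 167747\right) = -660 - 167968 = -168628$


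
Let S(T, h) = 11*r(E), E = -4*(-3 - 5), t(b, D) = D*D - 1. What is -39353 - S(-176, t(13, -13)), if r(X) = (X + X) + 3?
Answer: -40090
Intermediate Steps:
t(b, D) = -1 + D² (t(b, D) = D² - 1 = -1 + D²)
E = 32 (E = -4*(-8) = 32)
r(X) = 3 + 2*X (r(X) = 2*X + 3 = 3 + 2*X)
S(T, h) = 737 (S(T, h) = 11*(3 + 2*32) = 11*(3 + 64) = 11*67 = 737)
-39353 - S(-176, t(13, -13)) = -39353 - 1*737 = -39353 - 737 = -40090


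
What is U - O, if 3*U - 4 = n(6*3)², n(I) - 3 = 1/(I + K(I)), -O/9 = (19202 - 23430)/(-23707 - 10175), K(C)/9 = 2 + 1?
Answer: 188715262/34305525 ≈ 5.5010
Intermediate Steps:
K(C) = 27 (K(C) = 9*(2 + 1) = 9*3 = 27)
O = -6342/5647 (O = -9*(19202 - 23430)/(-23707 - 10175) = -(-38052)/(-33882) = -(-38052)*(-1)/33882 = -9*2114/16941 = -6342/5647 ≈ -1.1231)
n(I) = 3 + 1/(27 + I) (n(I) = 3 + 1/(I + 27) = 3 + 1/(27 + I))
U = 26596/6075 (U = 4/3 + ((82 + 3*(6*3))/(27 + 6*3))²/3 = 4/3 + ((82 + 3*18)/(27 + 18))²/3 = 4/3 + ((82 + 54)/45)²/3 = 4/3 + ((1/45)*136)²/3 = 4/3 + (136/45)²/3 = 4/3 + (⅓)*(18496/2025) = 4/3 + 18496/6075 = 26596/6075 ≈ 4.3779)
U - O = 26596/6075 - 1*(-6342/5647) = 26596/6075 + 6342/5647 = 188715262/34305525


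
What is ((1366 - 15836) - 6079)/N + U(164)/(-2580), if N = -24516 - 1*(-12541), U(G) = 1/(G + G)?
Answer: 3477874757/2026744800 ≈ 1.7160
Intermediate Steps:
U(G) = 1/(2*G)
N = -11975 (N = -24516 + 12541 = -11975)
((1366 - 15836) - 6079)/N + U(164)/(-2580) = ((1366 - 15836) - 6079)/(-11975) + ((½)/164)/(-2580) = (-14470 - 6079)*(-1/11975) + ((½)*(1/164))*(-1/2580) = -20549*(-1/11975) + (1/328)*(-1/2580) = 20549/11975 - 1/846240 = 3477874757/2026744800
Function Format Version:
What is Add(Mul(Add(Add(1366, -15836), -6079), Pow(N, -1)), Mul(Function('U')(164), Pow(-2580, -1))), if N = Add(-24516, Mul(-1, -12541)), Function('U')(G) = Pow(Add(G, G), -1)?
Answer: Rational(3477874757, 2026744800) ≈ 1.7160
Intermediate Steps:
Function('U')(G) = Mul(Rational(1, 2), Pow(G, -1)) (Function('U')(G) = Pow(Mul(2, G), -1) = Mul(Rational(1, 2), Pow(G, -1)))
N = -11975 (N = Add(-24516, 12541) = -11975)
Add(Mul(Add(Add(1366, -15836), -6079), Pow(N, -1)), Mul(Function('U')(164), Pow(-2580, -1))) = Add(Mul(Add(Add(1366, -15836), -6079), Pow(-11975, -1)), Mul(Mul(Rational(1, 2), Pow(164, -1)), Pow(-2580, -1))) = Add(Mul(Add(-14470, -6079), Rational(-1, 11975)), Mul(Mul(Rational(1, 2), Rational(1, 164)), Rational(-1, 2580))) = Add(Mul(-20549, Rational(-1, 11975)), Mul(Rational(1, 328), Rational(-1, 2580))) = Add(Rational(20549, 11975), Rational(-1, 846240)) = Rational(3477874757, 2026744800)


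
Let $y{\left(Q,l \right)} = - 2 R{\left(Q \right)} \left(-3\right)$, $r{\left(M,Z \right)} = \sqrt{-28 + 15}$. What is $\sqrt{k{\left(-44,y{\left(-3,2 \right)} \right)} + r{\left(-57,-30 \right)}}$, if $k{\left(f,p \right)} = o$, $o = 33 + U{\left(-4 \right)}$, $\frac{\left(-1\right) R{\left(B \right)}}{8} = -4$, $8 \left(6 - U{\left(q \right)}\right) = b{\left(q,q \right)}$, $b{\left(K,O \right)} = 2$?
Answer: $\frac{\sqrt{155 + 4 i \sqrt{13}}}{2} \approx 6.2317 + 0.28929 i$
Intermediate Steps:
$U{\left(q \right)} = \frac{23}{4}$ ($U{\left(q \right)} = 6 - \frac{1}{4} = \frac{23}{4}$)
$R{\left(B \right)} = 32$ ($R{\left(B \right)} = \left(-8\right) \left(-4\right) = 32$)
$r{\left(M,Z \right)} = i \sqrt{13}$ ($r{\left(M,Z \right)} = \sqrt{-13} = i \sqrt{13}$)
$y{\left(Q,l \right)} = 192$ ($y{\left(Q,l \right)} = \left(-2\right) 32 \left(-3\right) = \left(-64\right) \left(-3\right) = 192$)
$o = \frac{155}{4}$ ($o = 33 + \frac{23}{4} = \frac{155}{4} \approx 38.75$)
$k{\left(f,p \right)} = \frac{155}{4}$
$\sqrt{k{\left(-44,y{\left(-3,2 \right)} \right)} + r{\left(-57,-30 \right)}} = \sqrt{\frac{155}{4} + i \sqrt{13}}$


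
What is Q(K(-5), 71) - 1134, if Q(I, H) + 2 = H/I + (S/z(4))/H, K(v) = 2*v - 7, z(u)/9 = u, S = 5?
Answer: -49542863/43452 ≈ -1140.2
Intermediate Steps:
z(u) = 9*u
K(v) = -7 + 2*v
Q(I, H) = -2 + 5/(36*H) + H/I (Q(I, H) = -2 + (H/I + (5/((9*4)))/H) = -2 + (H/I + (5/36)/H) = -2 + (H/I + (5*(1/36))/H) = -2 + (H/I + 5/(36*H)) = -2 + (5/(36*H) + H/I) = -2 + 5/(36*H) + H/I)
Q(K(-5), 71) - 1134 = (-2 + (5/36)/71 + 71/(-7 + 2*(-5))) - 1134 = (-2 + (5/36)*(1/71) + 71/(-7 - 10)) - 1134 = (-2 + 5/2556 + 71/(-17)) - 1134 = (-2 + 5/2556 + 71*(-1/17)) - 1134 = (-2 + 5/2556 - 71/17) - 1134 = -268295/43452 - 1134 = -49542863/43452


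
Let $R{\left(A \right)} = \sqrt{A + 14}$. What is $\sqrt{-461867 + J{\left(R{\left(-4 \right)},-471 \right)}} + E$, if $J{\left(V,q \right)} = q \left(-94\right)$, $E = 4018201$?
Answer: $4018201 + i \sqrt{417593} \approx 4.0182 \cdot 10^{6} + 646.21 i$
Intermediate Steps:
$R{\left(A \right)} = \sqrt{14 + A}$
$J{\left(V,q \right)} = - 94 q$
$\sqrt{-461867 + J{\left(R{\left(-4 \right)},-471 \right)}} + E = \sqrt{-461867 - -44274} + 4018201 = \sqrt{-461867 + 44274} + 4018201 = \sqrt{-417593} + 4018201 = i \sqrt{417593} + 4018201 = 4018201 + i \sqrt{417593}$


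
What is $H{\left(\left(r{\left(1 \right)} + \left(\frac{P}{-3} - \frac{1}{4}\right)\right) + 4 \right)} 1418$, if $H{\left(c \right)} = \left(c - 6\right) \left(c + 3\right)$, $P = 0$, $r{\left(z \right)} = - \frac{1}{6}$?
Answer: $- \frac{1624319}{72} \approx -22560.0$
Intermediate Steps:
$r{\left(z \right)} = - \frac{1}{6}$ ($r{\left(z \right)} = \left(-1\right) \frac{1}{6} = - \frac{1}{6}$)
$H{\left(c \right)} = \left(-6 + c\right) \left(3 + c\right)$
$H{\left(\left(r{\left(1 \right)} + \left(\frac{P}{-3} - \frac{1}{4}\right)\right) + 4 \right)} 1418 = \left(-18 + \left(\left(- \frac{1}{6} + \left(\frac{0}{-3} - \frac{1}{4}\right)\right) + 4\right)^{2} - 3 \left(\left(- \frac{1}{6} + \left(\frac{0}{-3} - \frac{1}{4}\right)\right) + 4\right)\right) 1418 = \left(-18 + \left(\left(- \frac{1}{6} + \left(0 \left(- \frac{1}{3}\right) - \frac{1}{4}\right)\right) + 4\right)^{2} - 3 \left(\left(- \frac{1}{6} + \left(0 \left(- \frac{1}{3}\right) - \frac{1}{4}\right)\right) + 4\right)\right) 1418 = \left(-18 + \left(\left(- \frac{1}{6} + \left(0 - \frac{1}{4}\right)\right) + 4\right)^{2} - 3 \left(\left(- \frac{1}{6} + \left(0 - \frac{1}{4}\right)\right) + 4\right)\right) 1418 = \left(-18 + \left(\left(- \frac{1}{6} - \frac{1}{4}\right) + 4\right)^{2} - 3 \left(\left(- \frac{1}{6} - \frac{1}{4}\right) + 4\right)\right) 1418 = \left(-18 + \left(- \frac{5}{12} + 4\right)^{2} - 3 \left(- \frac{5}{12} + 4\right)\right) 1418 = \left(-18 + \left(\frac{43}{12}\right)^{2} - \frac{43}{4}\right) 1418 = \left(-18 + \frac{1849}{144} - \frac{43}{4}\right) 1418 = \left(- \frac{2291}{144}\right) 1418 = - \frac{1624319}{72}$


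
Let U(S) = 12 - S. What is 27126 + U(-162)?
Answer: 27300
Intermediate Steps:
27126 + U(-162) = 27126 + (12 - 1*(-162)) = 27126 + (12 + 162) = 27126 + 174 = 27300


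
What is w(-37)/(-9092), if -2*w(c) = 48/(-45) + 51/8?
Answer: 637/2182080 ≈ 0.00029192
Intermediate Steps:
w(c) = -637/240 (w(c) = -(48/(-45) + 51/8)/2 = -(48*(-1/45) + 51*(⅛))/2 = -(-16/15 + 51/8)/2 = -½*637/120 = -637/240)
w(-37)/(-9092) = -637/240/(-9092) = -637/240*(-1/9092) = 637/2182080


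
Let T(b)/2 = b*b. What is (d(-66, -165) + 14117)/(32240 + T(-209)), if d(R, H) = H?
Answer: 6976/59801 ≈ 0.11665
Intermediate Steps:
T(b) = 2*b² (T(b) = 2*(b*b) = 2*b²)
(d(-66, -165) + 14117)/(32240 + T(-209)) = (-165 + 14117)/(32240 + 2*(-209)²) = 13952/(32240 + 2*43681) = 13952/(32240 + 87362) = 13952/119602 = 13952*(1/119602) = 6976/59801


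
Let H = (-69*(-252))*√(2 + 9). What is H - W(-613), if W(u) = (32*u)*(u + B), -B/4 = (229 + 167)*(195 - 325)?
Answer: 4027302112 + 17388*√11 ≈ 4.0274e+9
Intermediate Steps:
B = 205920 (B = -4*(229 + 167)*(195 - 325) = -1584*(-130) = -4*(-51480) = 205920)
W(u) = 32*u*(205920 + u) (W(u) = (32*u)*(u + 205920) = (32*u)*(205920 + u) = 32*u*(205920 + u))
H = 17388*√11 ≈ 57670.
H - W(-613) = 17388*√11 - 32*(-613)*(205920 - 613) = 17388*√11 - 32*(-613)*205307 = 17388*√11 - 1*(-4027302112) = 17388*√11 + 4027302112 = 4027302112 + 17388*√11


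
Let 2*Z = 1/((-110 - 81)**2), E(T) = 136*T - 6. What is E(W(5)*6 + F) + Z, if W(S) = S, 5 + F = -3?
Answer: 217864533/72962 ≈ 2986.0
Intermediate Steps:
F = -8 (F = -5 - 3 = -8)
E(T) = -6 + 136*T
Z = 1/72962 (Z = 1/(2*((-110 - 81)**2)) = 1/(2*((-191)**2)) = (1/2)/36481 = (1/2)*(1/36481) = 1/72962 ≈ 1.3706e-5)
E(W(5)*6 + F) + Z = (-6 + 136*(5*6 - 8)) + 1/72962 = (-6 + 136*(30 - 8)) + 1/72962 = (-6 + 136*22) + 1/72962 = (-6 + 2992) + 1/72962 = 2986 + 1/72962 = 217864533/72962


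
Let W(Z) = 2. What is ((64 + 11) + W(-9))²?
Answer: 5929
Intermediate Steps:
((64 + 11) + W(-9))² = ((64 + 11) + 2)² = (75 + 2)² = 77² = 5929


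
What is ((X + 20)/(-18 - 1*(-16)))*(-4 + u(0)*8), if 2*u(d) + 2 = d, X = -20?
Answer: 0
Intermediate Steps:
u(d) = -1 + d/2
((X + 20)/(-18 - 1*(-16)))*(-4 + u(0)*8) = ((-20 + 20)/(-18 - 1*(-16)))*(-4 + (-1 + (½)*0)*8) = (0/(-18 + 16))*(-4 + (-1 + 0)*8) = (0/(-2))*(-4 - 1*8) = (0*(-½))*(-4 - 8) = 0*(-12) = 0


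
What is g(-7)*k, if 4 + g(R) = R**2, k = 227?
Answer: 10215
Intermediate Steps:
g(R) = -4 + R**2
g(-7)*k = (-4 + (-7)**2)*227 = (-4 + 49)*227 = 45*227 = 10215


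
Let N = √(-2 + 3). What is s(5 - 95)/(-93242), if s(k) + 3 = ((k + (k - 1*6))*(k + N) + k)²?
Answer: -271063293/93242 ≈ -2907.1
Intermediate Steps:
N = 1 (N = √1 = 1)
s(k) = -3 + (k + (1 + k)*(-6 + 2*k))² (s(k) = -3 + ((k + (k - 1*6))*(k + 1) + k)² = -3 + ((k + (k - 6))*(1 + k) + k)² = -3 + ((k + (-6 + k))*(1 + k) + k)² = -3 + ((-6 + 2*k)*(1 + k) + k)² = -3 + ((1 + k)*(-6 + 2*k) + k)² = -3 + (k + (1 + k)*(-6 + 2*k))²)
s(5 - 95)/(-93242) = (-3 + (6 - 2*(5 - 95)² + 3*(5 - 95))²)/(-93242) = (-3 + (6 - 2*(-90)² + 3*(-90))²)*(-1/93242) = (-3 + (6 - 2*8100 - 270)²)*(-1/93242) = (-3 + (6 - 16200 - 270)²)*(-1/93242) = (-3 + (-16464)²)*(-1/93242) = (-3 + 271063296)*(-1/93242) = 271063293*(-1/93242) = -271063293/93242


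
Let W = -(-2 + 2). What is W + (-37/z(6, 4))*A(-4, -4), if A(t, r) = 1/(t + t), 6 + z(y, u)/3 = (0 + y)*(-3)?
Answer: -37/576 ≈ -0.064236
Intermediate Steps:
z(y, u) = -18 - 9*y (z(y, u) = -18 + 3*((0 + y)*(-3)) = -18 + 3*(y*(-3)) = -18 + 3*(-3*y) = -18 - 9*y)
A(t, r) = 1/(2*t)
W = 0 (W = -1*0 = 0)
W + (-37/z(6, 4))*A(-4, -4) = 0 + (-37/(-18 - 9*6))*((½)/(-4)) = 0 + (-37/(-18 - 54))*((½)*(-¼)) = 0 - 37/(-72)*(-⅛) = 0 - 37*(-1/72)*(-⅛) = 0 + (37/72)*(-⅛) = 0 - 37/576 = -37/576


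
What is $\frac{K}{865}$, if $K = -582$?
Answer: $- \frac{582}{865} \approx -0.67283$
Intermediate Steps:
$\frac{K}{865} = - \frac{582}{865}$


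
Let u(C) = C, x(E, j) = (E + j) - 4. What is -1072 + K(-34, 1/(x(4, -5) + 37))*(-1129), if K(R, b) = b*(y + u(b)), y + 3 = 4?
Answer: -1134985/1024 ≈ -1108.4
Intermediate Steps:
y = 1 (y = -3 + 4 = 1)
x(E, j) = -4 + E + j
K(R, b) = b*(1 + b)
-1072 + K(-34, 1/(x(4, -5) + 37))*(-1129) = -1072 + ((1 + 1/((-4 + 4 - 5) + 37))/((-4 + 4 - 5) + 37))*(-1129) = -1072 + ((1 + 1/(-5 + 37))/(-5 + 37))*(-1129) = -1072 + ((1 + 1/32)/32)*(-1129) = -1072 + ((1/32)*(33/32))*(-1129) = -1072 + (33/1024)*(-1129) = -1072 - 37257/1024 = -1134985/1024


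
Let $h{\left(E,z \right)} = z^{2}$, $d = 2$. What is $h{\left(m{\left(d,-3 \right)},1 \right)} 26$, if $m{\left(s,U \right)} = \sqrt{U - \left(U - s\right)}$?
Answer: $26$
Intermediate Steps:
$m{\left(s,U \right)} = \sqrt{s}$
$h{\left(m{\left(d,-3 \right)},1 \right)} 26 = 1^{2} \cdot 26 = 1 \cdot 26 = 26$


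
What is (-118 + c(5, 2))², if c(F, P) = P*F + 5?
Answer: 10609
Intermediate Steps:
c(F, P) = 5 + F*P (c(F, P) = F*P + 5 = 5 + F*P)
(-118 + c(5, 2))² = (-118 + (5 + 5*2))² = (-118 + (5 + 10))² = (-118 + 15)² = (-103)² = 10609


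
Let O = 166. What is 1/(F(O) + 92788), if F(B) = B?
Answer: 1/92954 ≈ 1.0758e-5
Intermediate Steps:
1/(F(O) + 92788) = 1/(166 + 92788) = 1/92954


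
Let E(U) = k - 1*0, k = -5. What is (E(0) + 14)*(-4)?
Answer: -36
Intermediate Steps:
E(U) = -5 (E(U) = -5 - 1*0 = -5 + 0 = -5)
(E(0) + 14)*(-4) = (-5 + 14)*(-4) = 9*(-4) = -36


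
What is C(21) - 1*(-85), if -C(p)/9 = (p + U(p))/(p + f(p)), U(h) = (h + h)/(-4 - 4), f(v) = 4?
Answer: 7933/100 ≈ 79.330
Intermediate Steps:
U(h) = -h/4 (U(h) = (2*h)/(-8) = (2*h)*(-1/8) = -h/4)
C(p) = -27*p/(4*(4 + p)) (C(p) = -9*(p - p/4)/(p + 4) = -9*3*p/4/(4 + p) = -27*p/(4*(4 + p)))
C(21) - 1*(-85) = -27*21/(16 + 4*21) - 1*(-85) = -27*21/(16 + 84) + 85 = -27*21/100 + 85 = -27*21*1/100 + 85 = -567/100 + 85 = 7933/100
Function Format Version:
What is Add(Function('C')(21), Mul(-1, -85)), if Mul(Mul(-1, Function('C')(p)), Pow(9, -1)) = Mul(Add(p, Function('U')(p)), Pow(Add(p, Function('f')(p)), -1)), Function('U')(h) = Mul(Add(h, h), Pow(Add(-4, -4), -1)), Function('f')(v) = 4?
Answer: Rational(7933, 100) ≈ 79.330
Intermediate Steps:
Function('U')(h) = Mul(Rational(-1, 4), h) (Function('U')(h) = Mul(Mul(2, h), Pow(-8, -1)) = Mul(Mul(2, h), Rational(-1, 8)) = Mul(Rational(-1, 4), h))
Function('C')(p) = Mul(Rational(-27, 4), p, Pow(Add(4, p), -1)) (Function('C')(p) = Mul(-9, Mul(Add(p, Mul(Rational(-1, 4), p)), Pow(Add(p, 4), -1))) = Mul(-9, Mul(Mul(Rational(3, 4), p), Pow(Add(4, p), -1))) = Mul(-9, Mul(Rational(3, 4), p, Pow(Add(4, p), -1))) = Mul(Rational(-27, 4), p, Pow(Add(4, p), -1)))
Add(Function('C')(21), Mul(-1, -85)) = Add(Mul(-27, 21, Pow(Add(16, Mul(4, 21)), -1)), Mul(-1, -85)) = Add(Mul(-27, 21, Pow(Add(16, 84), -1)), 85) = Add(Mul(-27, 21, Pow(100, -1)), 85) = Add(Mul(-27, 21, Rational(1, 100)), 85) = Add(Rational(-567, 100), 85) = Rational(7933, 100)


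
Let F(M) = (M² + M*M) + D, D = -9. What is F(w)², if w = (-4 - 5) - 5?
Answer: 146689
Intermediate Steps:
w = -14 (w = -9 - 5 = -14)
F(M) = -9 + 2*M² (F(M) = (M² + M*M) - 9 = (M² + M²) - 9 = 2*M² - 9 = -9 + 2*M²)
F(w)² = (-9 + 2*(-14)²)² = (-9 + 2*196)² = (-9 + 392)² = 383² = 146689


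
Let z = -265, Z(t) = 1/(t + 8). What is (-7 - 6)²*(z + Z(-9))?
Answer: -44954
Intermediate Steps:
Z(t) = 1/(8 + t)
(-7 - 6)²*(z + Z(-9)) = (-7 - 6)²*(-265 + 1/(8 - 9)) = (-13)²*(-265 + 1/(-1)) = 169*(-265 - 1) = 169*(-266) = -44954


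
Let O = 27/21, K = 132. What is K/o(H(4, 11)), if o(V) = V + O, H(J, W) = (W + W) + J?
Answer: 924/191 ≈ 4.8377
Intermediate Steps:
O = 9/7 (O = 27*(1/21) = 9/7 ≈ 1.2857)
H(J, W) = J + 2*W (H(J, W) = 2*W + J = J + 2*W)
o(V) = 9/7 + V (o(V) = V + 9/7 = 9/7 + V)
K/o(H(4, 11)) = 132/(9/7 + (4 + 2*11)) = 132/(9/7 + (4 + 22)) = 132/(9/7 + 26) = 132/(191/7) = 132*(7/191) = 924/191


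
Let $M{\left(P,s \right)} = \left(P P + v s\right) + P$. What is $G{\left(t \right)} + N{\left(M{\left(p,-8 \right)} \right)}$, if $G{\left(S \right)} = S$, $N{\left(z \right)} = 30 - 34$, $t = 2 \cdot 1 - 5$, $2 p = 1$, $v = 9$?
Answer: $-7$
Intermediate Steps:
$p = \frac{1}{2}$ ($p = \frac{1}{2} \cdot 1 = \frac{1}{2} \approx 0.5$)
$t = -3$ ($t = 2 - 5 = -3$)
$M{\left(P,s \right)} = P + P^{2} + 9 s$ ($M{\left(P,s \right)} = \left(P P + 9 s\right) + P = \left(P^{2} + 9 s\right) + P = P + P^{2} + 9 s$)
$N{\left(z \right)} = -4$
$G{\left(t \right)} + N{\left(M{\left(p,-8 \right)} \right)} = -3 - 4 = -7$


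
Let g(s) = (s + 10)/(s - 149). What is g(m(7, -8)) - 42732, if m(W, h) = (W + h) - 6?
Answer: -2222065/52 ≈ -42732.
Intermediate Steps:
m(W, h) = -6 + W + h
g(s) = (10 + s)/(-149 + s)
g(m(7, -8)) - 42732 = (10 + (-6 + 7 - 8))/(-149 + (-6 + 7 - 8)) - 42732 = (10 - 7)/(-149 - 7) - 42732 = 3/(-156) - 42732 = -1/156*3 - 42732 = -1/52 - 42732 = -2222065/52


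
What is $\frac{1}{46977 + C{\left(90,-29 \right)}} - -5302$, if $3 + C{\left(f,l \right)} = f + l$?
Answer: $\frac{249379571}{47035} \approx 5302.0$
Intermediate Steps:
$C{\left(f,l \right)} = -3 + f + l$ ($C{\left(f,l \right)} = -3 + \left(f + l\right) = -3 + f + l$)
$\frac{1}{46977 + C{\left(90,-29 \right)}} - -5302 = \frac{1}{46977 - -58} - -5302 = \frac{1}{46977 + 58} + 5302 = \frac{1}{47035} + 5302 = \frac{249379571}{47035}$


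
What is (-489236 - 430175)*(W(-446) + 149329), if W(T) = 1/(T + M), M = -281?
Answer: -99813264314802/727 ≈ -1.3729e+11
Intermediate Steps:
W(T) = 1/(-281 + T) (W(T) = 1/(T - 281) = 1/(-281 + T))
(-489236 - 430175)*(W(-446) + 149329) = (-489236 - 430175)*(1/(-281 - 446) + 149329) = -919411*(1/(-727) + 149329) = -919411*(-1/727 + 149329) = -919411*108562182/727 = -99813264314802/727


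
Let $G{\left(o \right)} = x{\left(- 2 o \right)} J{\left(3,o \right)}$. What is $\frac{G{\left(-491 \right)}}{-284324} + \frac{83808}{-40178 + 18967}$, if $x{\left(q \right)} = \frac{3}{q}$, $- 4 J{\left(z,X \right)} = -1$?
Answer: $- \frac{93598842174609}{23688968117792} \approx -3.9512$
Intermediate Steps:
$J{\left(z,X \right)} = \frac{1}{4}$ ($J{\left(z,X \right)} = \left(- \frac{1}{4}\right) \left(-1\right) = \frac{1}{4}$)
$G{\left(o \right)} = - \frac{3}{8 o}$ ($G{\left(o \right)} = \frac{3}{\left(-2\right) o} \frac{1}{4} = 3 \left(- \frac{1}{2 o}\right) \frac{1}{4} = - \frac{3}{2 o} \frac{1}{4} = - \frac{3}{8 o}$)
$\frac{G{\left(-491 \right)}}{-284324} + \frac{83808}{-40178 + 18967} = \frac{\left(- \frac{3}{8}\right) \frac{1}{-491}}{-284324} + \frac{83808}{-40178 + 18967} = \left(- \frac{3}{8}\right) \left(- \frac{1}{491}\right) \left(- \frac{1}{284324}\right) + \frac{83808}{-21211} = \frac{3}{3928} \left(- \frac{1}{284324}\right) + 83808 \left(- \frac{1}{21211}\right) = - \frac{3}{1116824672} - \frac{83808}{21211} = - \frac{93598842174609}{23688968117792}$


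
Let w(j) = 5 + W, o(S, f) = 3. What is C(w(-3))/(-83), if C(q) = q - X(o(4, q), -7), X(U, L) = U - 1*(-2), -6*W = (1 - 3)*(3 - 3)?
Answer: 0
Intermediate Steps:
W = 0 (W = -(1 - 3)*(3 - 3)/6 = -(-1)*0/3 = -1/6*0 = 0)
w(j) = 5 (w(j) = 5 + 0 = 5)
X(U, L) = 2 + U (X(U, L) = U + 2 = 2 + U)
C(q) = -5 + q (C(q) = q - (2 + 3) = q - 1*5 = q - 5 = -5 + q)
C(w(-3))/(-83) = (-5 + 5)/(-83) = 0*(-1/83) = 0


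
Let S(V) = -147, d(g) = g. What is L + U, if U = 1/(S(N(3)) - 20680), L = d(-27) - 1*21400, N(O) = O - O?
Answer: -446260130/20827 ≈ -21427.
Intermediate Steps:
N(O) = 0
L = -21427 (L = -27 - 1*21400 = -27 - 21400 = -21427)
U = -1/20827 (U = 1/(-147 - 20680) = 1/(-20827) = -1/20827 ≈ -4.8015e-5)
L + U = -21427 - 1/20827 = -446260130/20827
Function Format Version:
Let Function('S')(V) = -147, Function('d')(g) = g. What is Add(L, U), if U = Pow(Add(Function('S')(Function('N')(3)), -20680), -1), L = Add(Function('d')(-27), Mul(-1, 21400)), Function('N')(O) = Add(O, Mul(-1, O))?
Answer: Rational(-446260130, 20827) ≈ -21427.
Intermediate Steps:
Function('N')(O) = 0
L = -21427 (L = Add(-27, Mul(-1, 21400)) = Add(-27, -21400) = -21427)
U = Rational(-1, 20827) (U = Pow(Add(-147, -20680), -1) = Pow(-20827, -1) = Rational(-1, 20827) ≈ -4.8015e-5)
Add(L, U) = Add(-21427, Rational(-1, 20827)) = Rational(-446260130, 20827)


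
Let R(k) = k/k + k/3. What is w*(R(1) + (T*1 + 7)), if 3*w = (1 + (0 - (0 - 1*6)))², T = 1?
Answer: 1372/9 ≈ 152.44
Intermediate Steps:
R(k) = 1 + k/3 (R(k) = 1 + k*(⅓) = 1 + k/3)
w = 49/3 (w = (1 + (0 - (0 - 1*6)))²/3 = (1 + (0 - (0 - 6)))²/3 = (1 + (0 - 1*(-6)))²/3 = (1 + (0 + 6))²/3 = (1 + 6)²/3 = (⅓)*7² = (⅓)*49 = 49/3 ≈ 16.333)
w*(R(1) + (T*1 + 7)) = 49*((1 + (⅓)*1) + (1*1 + 7))/3 = 49*((1 + ⅓) + (1 + 7))/3 = 49*(4/3 + 8)/3 = (49/3)*(28/3) = 1372/9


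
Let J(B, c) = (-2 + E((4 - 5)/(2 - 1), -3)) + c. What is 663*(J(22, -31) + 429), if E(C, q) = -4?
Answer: 259896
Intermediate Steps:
J(B, c) = -6 + c (J(B, c) = (-2 - 4) + c = -6 + c)
663*(J(22, -31) + 429) = 663*((-6 - 31) + 429) = 663*(-37 + 429) = 663*392 = 259896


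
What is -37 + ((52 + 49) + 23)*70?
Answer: 8643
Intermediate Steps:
-37 + ((52 + 49) + 23)*70 = -37 + (101 + 23)*70 = -37 + 124*70 = -37 + 8680 = 8643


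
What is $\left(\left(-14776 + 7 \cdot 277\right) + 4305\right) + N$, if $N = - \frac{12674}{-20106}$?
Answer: $- \frac{85765859}{10053} \approx -8531.4$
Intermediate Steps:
$N = \frac{6337}{10053}$ ($N = \left(-12674\right) \left(- \frac{1}{20106}\right) = \frac{6337}{10053} \approx 0.63036$)
$\left(\left(-14776 + 7 \cdot 277\right) + 4305\right) + N = \left(\left(-14776 + 7 \cdot 277\right) + 4305\right) + \frac{6337}{10053} = \left(\left(-14776 + 1939\right) + 4305\right) + \frac{6337}{10053} = \left(-12837 + 4305\right) + \frac{6337}{10053} = -8532 + \frac{6337}{10053} = - \frac{85765859}{10053}$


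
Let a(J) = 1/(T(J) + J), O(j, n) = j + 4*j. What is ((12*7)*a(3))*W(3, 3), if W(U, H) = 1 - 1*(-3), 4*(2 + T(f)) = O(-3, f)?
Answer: -1344/11 ≈ -122.18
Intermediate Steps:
O(j, n) = 5*j
T(f) = -23/4 (T(f) = -2 + (5*(-3))/4 = -2 + (¼)*(-15) = -2 - 15/4 = -23/4)
a(J) = 1/(-23/4 + J)
W(U, H) = 4 (W(U, H) = 1 + 3 = 4)
((12*7)*a(3))*W(3, 3) = ((12*7)*(4/(-23 + 4*3)))*4 = (84*(4/(-23 + 12)))*4 = (84*(4/(-11)))*4 = (84*(4*(-1/11)))*4 = (84*(-4/11))*4 = -336/11*4 = -1344/11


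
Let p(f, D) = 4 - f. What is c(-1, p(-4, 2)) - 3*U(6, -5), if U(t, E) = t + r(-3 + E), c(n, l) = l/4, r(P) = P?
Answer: 8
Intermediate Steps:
c(n, l) = l/4 (c(n, l) = l*(1/4) = l/4)
U(t, E) = -3 + E + t (U(t, E) = t + (-3 + E) = -3 + E + t)
c(-1, p(-4, 2)) - 3*U(6, -5) = (4 - 1*(-4))/4 - 3*(-3 - 5 + 6) = (4 + 4)/4 - 3*(-2) = (1/4)*8 + 6 = 2 + 6 = 8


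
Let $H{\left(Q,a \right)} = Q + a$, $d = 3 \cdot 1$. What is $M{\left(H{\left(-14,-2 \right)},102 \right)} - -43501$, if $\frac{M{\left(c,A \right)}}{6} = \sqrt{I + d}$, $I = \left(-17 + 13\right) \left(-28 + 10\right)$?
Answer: $43501 + 30 \sqrt{3} \approx 43553.0$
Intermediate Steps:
$I = 72$ ($I = \left(-4\right) \left(-18\right) = 72$)
$d = 3$
$M{\left(c,A \right)} = 30 \sqrt{3}$ ($M{\left(c,A \right)} = 6 \sqrt{72 + 3} = 6 \sqrt{75} = 6 \cdot 5 \sqrt{3} = 30 \sqrt{3}$)
$M{\left(H{\left(-14,-2 \right)},102 \right)} - -43501 = 30 \sqrt{3} - -43501 = 30 \sqrt{3} + 43501 = 43501 + 30 \sqrt{3}$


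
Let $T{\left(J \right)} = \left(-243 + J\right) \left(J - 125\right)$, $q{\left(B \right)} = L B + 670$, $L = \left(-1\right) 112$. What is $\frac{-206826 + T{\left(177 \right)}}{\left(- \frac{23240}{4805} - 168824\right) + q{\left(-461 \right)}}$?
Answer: $\frac{33676323}{18663715} \approx 1.8044$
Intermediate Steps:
$L = -112$
$q{\left(B \right)} = 670 - 112 B$ ($q{\left(B \right)} = - 112 B + 670 = 670 - 112 B$)
$T{\left(J \right)} = \left(-243 + J\right) \left(-125 + J\right)$
$\frac{-206826 + T{\left(177 \right)}}{\left(- \frac{23240}{4805} - 168824\right) + q{\left(-461 \right)}} = \frac{-206826 + \left(30375 + 177^{2} - 65136\right)}{\left(- \frac{23240}{4805} - 168824\right) + \left(670 - -51632\right)} = \frac{-206826 + \left(30375 + 31329 - 65136\right)}{\left(\left(-23240\right) \frac{1}{4805} - 168824\right) + \left(670 + 51632\right)} = \frac{-206826 - 3432}{\left(- \frac{4648}{961} - 168824\right) + 52302} = - \frac{210258}{- \frac{162244512}{961} + 52302} = - \frac{210258}{- \frac{111982290}{961}} = \left(-210258\right) \left(- \frac{961}{111982290}\right) = \frac{33676323}{18663715}$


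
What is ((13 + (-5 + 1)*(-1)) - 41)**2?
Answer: 576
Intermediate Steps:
((13 + (-5 + 1)*(-1)) - 41)**2 = ((13 - 4*(-1)) - 41)**2 = ((13 + 4) - 41)**2 = (17 - 41)**2 = (-24)**2 = 576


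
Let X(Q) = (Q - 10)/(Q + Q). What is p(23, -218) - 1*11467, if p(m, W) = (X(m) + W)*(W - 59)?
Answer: 2246673/46 ≈ 48841.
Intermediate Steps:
X(Q) = (-10 + Q)/(2*Q) (X(Q) = (-10 + Q)/((2*Q)) = (-10 + Q)*(1/(2*Q)) = (-10 + Q)/(2*Q))
p(m, W) = (-59 + W)*(W + (-10 + m)/(2*m)) (p(m, W) = ((-10 + m)/(2*m) + W)*(W - 59) = (W + (-10 + m)/(2*m))*(-59 + W) = (-59 + W)*(W + (-10 + m)/(2*m)))
p(23, -218) - 1*11467 = (-59/2 + (-218)² + 295/23 - 117/2*(-218) - 5*(-218)/23) - 1*11467 = (-59/2 + 47524 + 295*(1/23) + 12753 - 5*(-218)*1/23) - 11467 = (-59/2 + 47524 + 295/23 + 12753 + 1090/23) - 11467 = 2774155/46 - 11467 = 2246673/46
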